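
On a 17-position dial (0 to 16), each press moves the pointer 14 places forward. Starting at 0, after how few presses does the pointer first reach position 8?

The inverse of 14 mod 17 is 11 (since 14·11 = 154 ≡ 1).
So x ≡ 11·8 = 88 ≡ 3 (mod 17).

3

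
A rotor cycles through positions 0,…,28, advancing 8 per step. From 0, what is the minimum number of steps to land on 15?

20

The inverse of 8 mod 29 is 11 (since 8·11 = 88 ≡ 1).
Multiplying both sides by 11: x ≡ 11·15 = 165 ≡ 20 (mod 29).
Check: 8·20 = 160 = 5·29 + 15.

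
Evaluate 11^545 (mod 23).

14

Successive squares of 11 mod 23: 11^1≡11, 11^2≡6, 11^4≡13, 11^8≡8, 11^16≡18, 11^32≡2, 11^64≡4, 11^128≡16, 11^256≡3, 11^512≡9.
Since 545 = 1 + 32 + 512 in binary, 11^545 ≡ 11·2·9 ≡ 14 (mod 23).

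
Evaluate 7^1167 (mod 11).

6

By repeated squaring mod 11: 7^1≡7, 7^2≡5, 7^4≡3, 7^8≡9, 7^16≡4, 7^32≡5, 7^64≡3, 7^128≡9, 7^256≡4, 7^512≡5, 7^1024≡3.
Since 1167 = 1 + 2 + 4 + 8 + 128 + 1024 in binary, 7^1167 ≡ 7·5·3·9·9·3 ≡ 6 (mod 11).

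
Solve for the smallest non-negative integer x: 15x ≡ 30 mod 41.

2

15⁻¹ ≡ 11 (mod 41) because 15·11 = 165 = 4·41 + 1.
Multiplying both sides by 11: x ≡ 11·30 = 330 ≡ 2 (mod 41).
Check: 15·2 = 30 = 0·41 + 30.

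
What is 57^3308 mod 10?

Powers of 7 mod 10 repeat with period 4: 7, 9, 3, 1.
3308 mod 4 = 0, so the last digit matches 7^4 = 1.

1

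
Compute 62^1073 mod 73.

31

Successive squares of 62 mod 73: 62^1≡62, 62^2≡48, 62^4≡41, 62^8≡2, 62^16≡4, 62^32≡16, 62^64≡37, 62^128≡55, 62^256≡32, 62^512≡2, 62^1024≡4.
1073 = 1 + 16 + 32 + 1024, so 62^1073 ≡ 62·4·16·4 ≡ 31 (mod 73).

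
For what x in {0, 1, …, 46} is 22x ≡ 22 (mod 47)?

The inverse of 22 mod 47 is 15 (since 22·15 = 330 ≡ 1).
Multiplying both sides by 15: x ≡ 15·22 = 330 ≡ 1 (mod 47).

1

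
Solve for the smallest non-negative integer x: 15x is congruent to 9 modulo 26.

The inverse of 15 mod 26 is 7 (since 15·7 = 105 ≡ 1).
So x ≡ 7·9 = 63 ≡ 11 (mod 26).
Check: 15·11 = 165 = 6·26 + 9.

11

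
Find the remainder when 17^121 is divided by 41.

17

Successive squares of 17 mod 41: 17^1≡17, 17^2≡2, 17^4≡4, 17^8≡16, 17^16≡10, 17^32≡18, 17^64≡37.
Since 121 = 1 + 8 + 16 + 32 + 64 in binary, 17^121 ≡ 17·16·10·18·37 ≡ 17 (mod 41).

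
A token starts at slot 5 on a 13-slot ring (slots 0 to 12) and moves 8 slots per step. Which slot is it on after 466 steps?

466·8 = 3728.
3728 mod 13 = 10 (since 286·13 = 3718).
(5 + 10) mod 13 = 2.

2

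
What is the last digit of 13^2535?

The units digit of 13^n cycles with period 4: 3, 9, 7, 1, …
2535 leaves remainder 3 on division by 4, so 13^2535 ends in 7.

7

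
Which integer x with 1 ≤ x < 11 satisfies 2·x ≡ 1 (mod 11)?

11 = 5·2 + 1
2 = 2·1 + 0
Back-substituting gives 2·6 ≡ 1 (mod 11).

6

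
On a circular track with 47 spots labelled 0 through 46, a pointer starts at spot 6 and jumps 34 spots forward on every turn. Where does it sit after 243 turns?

43

243·34 = 8262.
8262 = 175·47 + 37, so 8262 mod 47 = 37.
(6 + 37) mod 47 = 43.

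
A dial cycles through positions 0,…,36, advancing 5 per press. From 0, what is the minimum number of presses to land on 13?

5⁻¹ ≡ 15 (mod 37) because 5·15 = 75 = 2·37 + 1.
Multiplying both sides by 15: x ≡ 15·13 = 195 ≡ 10 (mod 37).

10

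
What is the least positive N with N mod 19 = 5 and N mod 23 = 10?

Since 23·5 ≡ 1 (mod 19), take x = 10 + 23·((5−10)·5 mod 19) = 10 + 23·13 = 309.
Check: 309 mod 19 = 5, 309 mod 23 = 10.

309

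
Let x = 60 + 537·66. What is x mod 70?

12

537·66 = 35442.
35442 mod 70 = 22 (since 506·70 = 35420).
(60 + 22) mod 70 = 12.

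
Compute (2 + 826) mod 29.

Dividing 826 by 29 gives quotient 28 and remainder 14.
(2 + 14) mod 29 = 16.

16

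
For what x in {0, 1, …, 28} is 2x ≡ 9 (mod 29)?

2⁻¹ ≡ 15 (mod 29) because 2·15 = 30 = 1·29 + 1.
Multiplying both sides by 15: x ≡ 15·9 = 135 ≡ 19 (mod 29).

19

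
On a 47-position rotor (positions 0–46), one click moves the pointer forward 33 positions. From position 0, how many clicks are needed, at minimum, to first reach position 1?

33·10 = 330 = 7·47 + 1, so 33⁻¹ ≡ 10 (mod 47).

10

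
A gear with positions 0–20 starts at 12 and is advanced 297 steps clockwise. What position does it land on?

15

297 mod 21 = 3 (since 14·21 = 294).
(12 + 3) mod 21 = 15.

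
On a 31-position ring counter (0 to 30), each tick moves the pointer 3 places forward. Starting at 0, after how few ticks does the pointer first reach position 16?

3⁻¹ ≡ 21 (mod 31) because 3·21 = 63 = 2·31 + 1.
Multiplying both sides by 21: x ≡ 21·16 = 336 ≡ 26 (mod 31).
Check: 3·26 = 78 = 2·31 + 16.

26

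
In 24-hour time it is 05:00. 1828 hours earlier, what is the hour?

Dividing 1828 by 24 gives quotient 76 and remainder 4.
(5 − 4) mod 24 = 1.

1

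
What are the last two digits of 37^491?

By repeated squaring mod 100: 37^1≡37, 37^2≡69, 37^4≡61, 37^8≡21, 37^16≡41, 37^32≡81, 37^64≡61, 37^128≡21, 37^256≡41.
Since 491 = 1 + 2 + 8 + 32 + 64 + 128 + 256 in binary, 37^491 ≡ 37·69·21·81·61·21·41 ≡ 13 (mod 100).

13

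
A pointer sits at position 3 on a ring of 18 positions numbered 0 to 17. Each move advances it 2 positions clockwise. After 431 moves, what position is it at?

431·2 = 862.
Dividing 862 by 18 gives quotient 47 and remainder 16.
(3 + 16) mod 18 = 1.

1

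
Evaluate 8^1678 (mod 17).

4

By repeated squaring mod 17: 8^1≡8, 8^2≡13, 8^4≡16, 8^8≡1, 8^16≡1, 8^32≡1, 8^64≡1, 8^128≡1, 8^256≡1, 8^512≡1, 8^1024≡1.
Since 1678 = 2 + 4 + 8 + 128 + 512 + 1024 in binary, 8^1678 ≡ 13·16·1·1·1·1 ≡ 4 (mod 17).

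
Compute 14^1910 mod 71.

Square-and-reduce mod 71: 14^1≡14, 14^2≡54, 14^4≡5, 14^8≡25, 14^16≡57, 14^32≡54, 14^64≡5, 14^128≡25, 14^256≡57, 14^512≡54, 14^1024≡5.
1910 = 2 + 4 + 16 + 32 + 64 + 256 + 512 + 1024, so 14^1910 ≡ 54·5·57·54·5·57·54·5 ≡ 1 (mod 71).

1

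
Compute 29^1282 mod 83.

Square-and-reduce mod 83: 29^1≡29, 29^2≡11, 29^4≡38, 29^8≡33, 29^16≡10, 29^32≡17, 29^64≡40, 29^128≡23, 29^256≡31, 29^512≡48, 29^1024≡63.
Since 1282 = 2 + 256 + 1024 in binary, 29^1282 ≡ 11·31·63 ≡ 69 (mod 83).

69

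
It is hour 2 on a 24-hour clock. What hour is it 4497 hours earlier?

4497 mod 24 = 9 (since 187·24 = 4488).
(2 − 9) mod 24 = 17.

17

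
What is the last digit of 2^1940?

6

Powers of 2 mod 10 repeat with period 4: 2, 4, 8, 6.
1940 leaves remainder 0 on division by 4, so 2^1940 ends in 6.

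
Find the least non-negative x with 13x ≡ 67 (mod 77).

13⁻¹ ≡ 6 (mod 77) because 13·6 = 78 = 1·77 + 1.
Multiplying both sides by 6: x ≡ 6·67 = 402 ≡ 17 (mod 77).

17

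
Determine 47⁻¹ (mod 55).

48

47·48 = 2256 = 41·55 + 1, so 47⁻¹ ≡ 48 (mod 55).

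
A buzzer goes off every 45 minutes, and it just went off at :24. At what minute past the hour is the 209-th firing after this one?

9

209·45 = 9405.
Dividing 9405 by 60 gives quotient 156 and remainder 45.
(24 + 45) mod 60 = 9.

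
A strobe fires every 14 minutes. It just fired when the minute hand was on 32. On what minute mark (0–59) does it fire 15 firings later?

15·14 = 210.
Dividing 210 by 60 gives quotient 3 and remainder 30.
(32 + 30) mod 60 = 2.

2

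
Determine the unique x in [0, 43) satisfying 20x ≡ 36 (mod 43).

The inverse of 20 mod 43 is 28 (since 20·28 = 560 ≡ 1).
Multiplying both sides by 28: x ≡ 28·36 = 1008 ≡ 19 (mod 43).
Check: 20·19 = 380 = 8·43 + 36.

19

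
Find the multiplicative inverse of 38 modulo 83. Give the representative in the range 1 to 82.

83 = 2·38 + 7
38 = 5·7 + 3
7 = 2·3 + 1
3 = 3·1 + 0
Back-substituting gives 38·59 ≡ 1 (mod 83).

59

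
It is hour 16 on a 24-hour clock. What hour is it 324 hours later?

Dividing 324 by 24 gives quotient 13 and remainder 12.
(16 + 12) mod 24 = 4.

4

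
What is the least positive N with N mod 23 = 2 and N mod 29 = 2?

2

x ≡ 2 (mod 23) gives x ∈ {2}.
The first of these with x mod 29 = 2 is 2.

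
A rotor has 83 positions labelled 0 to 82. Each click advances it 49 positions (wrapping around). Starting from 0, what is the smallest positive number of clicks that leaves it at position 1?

61

49·61 = 2989 = 36·83 + 1, so 49⁻¹ ≡ 61 (mod 83).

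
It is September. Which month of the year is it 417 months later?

417 = 34·12 + 9, so 417 mod 12 = 9.
September + 9 months → June.

June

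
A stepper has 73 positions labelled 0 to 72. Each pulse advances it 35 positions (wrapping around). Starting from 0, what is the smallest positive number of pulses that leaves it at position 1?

48

35·48 = 1680 = 23·73 + 1, so 35⁻¹ ≡ 48 (mod 73).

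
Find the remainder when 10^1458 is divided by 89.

By repeated squaring mod 89: 10^1≡10, 10^2≡11, 10^4≡32, 10^8≡45, 10^16≡67, 10^32≡39, 10^64≡8, 10^128≡64, 10^256≡2, 10^512≡4, 10^1024≡16.
1458 = 2 + 16 + 32 + 128 + 256 + 1024, so 10^1458 ≡ 11·67·39·64·2·16 ≡ 85 (mod 89).

85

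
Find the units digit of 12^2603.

The units digit of 12^n cycles with period 4: 2, 4, 8, 6, …
2603 mod 4 = 3, so the last digit matches 2^3 = 8.

8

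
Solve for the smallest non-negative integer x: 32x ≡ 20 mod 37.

The inverse of 32 mod 37 is 22 (since 32·22 = 704 ≡ 1).
So x ≡ 22·20 = 440 ≡ 33 (mod 37).

33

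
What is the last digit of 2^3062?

4

The units digit of 2^n cycles with period 4: 2, 4, 8, 6, …
3062 leaves remainder 2 on division by 4, so 2^3062 ends in 4.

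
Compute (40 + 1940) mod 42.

6

Dividing 1940 by 42 gives quotient 46 and remainder 8.
(40 + 8) mod 42 = 6.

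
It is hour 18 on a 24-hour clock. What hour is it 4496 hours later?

4496 = 187·24 + 8, so 4496 mod 24 = 8.
(18 + 8) mod 24 = 2.

2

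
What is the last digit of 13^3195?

7

Last digits of 3^n: 3, 9, 7, 1 (period 4).
3195 mod 4 = 3, so the last digit matches 3^3 = 7.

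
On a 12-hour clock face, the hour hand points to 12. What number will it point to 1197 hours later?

1197 = 99·12 + 9, so 1197 mod 12 = 9.
12 + 9 → 9 on a 12-hour dial.

9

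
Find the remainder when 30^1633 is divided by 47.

By repeated squaring mod 47: 30^1≡30, 30^2≡7, 30^4≡2, 30^8≡4, 30^16≡16, 30^32≡21, 30^64≡18, 30^128≡42, 30^256≡25, 30^512≡14, 30^1024≡8.
1633 = 1 + 32 + 64 + 512 + 1024, so 30^1633 ≡ 30·21·18·14·8 ≡ 46 (mod 47).

46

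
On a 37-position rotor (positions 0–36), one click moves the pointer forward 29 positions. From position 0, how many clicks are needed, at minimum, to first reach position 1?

23

29·23 = 667 = 18·37 + 1, so 29⁻¹ ≡ 23 (mod 37).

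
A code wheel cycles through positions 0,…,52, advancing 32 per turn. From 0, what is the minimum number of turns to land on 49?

The inverse of 32 mod 53 is 5 (since 32·5 = 160 ≡ 1).
Multiplying both sides by 5: x ≡ 5·49 = 245 ≡ 33 (mod 53).
Check: 32·33 = 1056 = 19·53 + 49.

33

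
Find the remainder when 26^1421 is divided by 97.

Successive squares of 26 mod 97: 26^1≡26, 26^2≡94, 26^4≡9, 26^8≡81, 26^16≡62, 26^32≡61, 26^64≡35, 26^128≡61, 26^256≡35, 26^512≡61, 26^1024≡35.
Since 1421 = 1 + 4 + 8 + 128 + 256 + 1024 in binary, 26^1421 ≡ 26·9·81·61·35·35 ≡ 7 (mod 97).

7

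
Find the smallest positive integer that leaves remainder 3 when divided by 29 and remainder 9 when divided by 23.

32

x ≡ 9 (mod 23) gives x ∈ {9, 32}.
The first of these with x mod 29 = 3 is 32.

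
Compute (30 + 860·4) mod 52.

860·4 = 3440.
3440 mod 52 = 8 (since 66·52 = 3432).
(30 + 8) mod 52 = 38.

38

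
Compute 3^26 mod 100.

29

Square-and-reduce mod 100: 3^1≡3, 3^2≡9, 3^4≡81, 3^8≡61, 3^16≡21.
Since 26 = 2 + 8 + 16 in binary, 3^26 ≡ 9·61·21 ≡ 29 (mod 100).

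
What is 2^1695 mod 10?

Last digits of 2^n: 2, 4, 8, 6 (period 4).
1695 mod 4 = 3, so the last digit matches 2^3 = 8.

8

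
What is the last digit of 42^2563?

The units digit of 42^n cycles with period 4: 2, 4, 8, 6, …
2563 mod 4 = 3, so the last digit matches 2^3 = 8.

8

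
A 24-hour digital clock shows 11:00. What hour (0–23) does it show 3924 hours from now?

23

Dividing 3924 by 24 gives quotient 163 and remainder 12.
(11 + 12) mod 24 = 23.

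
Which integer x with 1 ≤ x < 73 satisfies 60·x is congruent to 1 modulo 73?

28

60·28 = 1680 = 23·73 + 1, so 60⁻¹ ≡ 28 (mod 73).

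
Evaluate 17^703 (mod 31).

3

By repeated squaring mod 31: 17^1≡17, 17^2≡10, 17^4≡7, 17^8≡18, 17^16≡14, 17^32≡10, 17^64≡7, 17^128≡18, 17^256≡14, 17^512≡10.
Since 703 = 1 + 2 + 4 + 8 + 16 + 32 + 128 + 512 in binary, 17^703 ≡ 17·10·7·18·14·10·18·10 ≡ 3 (mod 31).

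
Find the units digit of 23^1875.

7

The units digit of 23^n cycles with period 4: 3, 9, 7, 1, …
1875 leaves remainder 3 on division by 4, so 23^1875 ends in 7.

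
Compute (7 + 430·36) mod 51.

430·36 = 15480.
15480 mod 51 = 27 (since 303·51 = 15453).
(7 + 27) mod 51 = 34.

34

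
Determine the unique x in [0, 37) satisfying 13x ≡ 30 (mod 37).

8

13⁻¹ ≡ 20 (mod 37) because 13·20 = 260 = 7·37 + 1.
Multiplying both sides by 20: x ≡ 20·30 = 600 ≡ 8 (mod 37).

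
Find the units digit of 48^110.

4

The units digit of 48^n cycles with period 4: 8, 4, 2, 6, …
110 leaves remainder 2 on division by 4, so 48^110 ends in 4.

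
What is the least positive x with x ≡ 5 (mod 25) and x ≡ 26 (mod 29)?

Since 29·19 ≡ 1 (mod 25), take x = 26 + 29·((5−26)·19 mod 25) = 26 + 29·1 = 55.
Check: 55 mod 25 = 5, 55 mod 29 = 26.

55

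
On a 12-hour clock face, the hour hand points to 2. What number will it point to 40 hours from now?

6

40 mod 12 = 4 (since 3·12 = 36).
2 + 4 → 6 on a 12-hour dial.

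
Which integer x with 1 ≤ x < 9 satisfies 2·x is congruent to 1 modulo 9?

9 = 4·2 + 1
2 = 2·1 + 0
Back-substituting gives 2·5 ≡ 1 (mod 9).

5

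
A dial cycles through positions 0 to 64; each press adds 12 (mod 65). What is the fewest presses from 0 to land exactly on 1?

38

12·38 = 456 = 7·65 + 1, so 12⁻¹ ≡ 38 (mod 65).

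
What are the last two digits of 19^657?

39

By repeated squaring mod 100: 19^1≡19, 19^2≡61, 19^4≡21, 19^8≡41, 19^16≡81, 19^32≡61, 19^64≡21, 19^128≡41, 19^256≡81, 19^512≡61.
Since 657 = 1 + 16 + 128 + 512 in binary, 19^657 ≡ 19·81·41·61 ≡ 39 (mod 100).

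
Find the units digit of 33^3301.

Last digits of 3^n: 3, 9, 7, 1 (period 4).
3301 mod 4 = 1, so the last digit matches 3^1 = 3.

3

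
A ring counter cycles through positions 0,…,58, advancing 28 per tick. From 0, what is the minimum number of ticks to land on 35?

28⁻¹ ≡ 19 (mod 59) because 28·19 = 532 = 9·59 + 1.
Multiplying both sides by 19: x ≡ 19·35 = 665 ≡ 16 (mod 59).

16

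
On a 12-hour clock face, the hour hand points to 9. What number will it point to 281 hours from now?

Dividing 281 by 12 gives quotient 23 and remainder 5.
9 + 5 → 2 on a 12-hour dial.

2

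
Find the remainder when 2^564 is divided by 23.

By repeated squaring mod 23: 2^1≡2, 2^2≡4, 2^4≡16, 2^8≡3, 2^16≡9, 2^32≡12, 2^64≡6, 2^128≡13, 2^256≡8, 2^512≡18.
Since 564 = 4 + 16 + 32 + 512 in binary, 2^564 ≡ 16·9·12·18 ≡ 8 (mod 23).

8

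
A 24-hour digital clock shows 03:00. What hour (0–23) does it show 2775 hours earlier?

2775 mod 24 = 15 (since 115·24 = 2760).
(3 − 15) mod 24 = 12.

12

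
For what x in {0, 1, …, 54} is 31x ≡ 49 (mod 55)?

14

31⁻¹ ≡ 16 (mod 55) because 31·16 = 496 = 9·55 + 1.
Multiplying both sides by 16: x ≡ 16·49 = 784 ≡ 14 (mod 55).
Check: 31·14 = 434 = 7·55 + 49.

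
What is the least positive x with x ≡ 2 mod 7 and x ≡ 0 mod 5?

30

Since 5·3 ≡ 1 (mod 7), take x = 0 + 5·((2−0)·3 mod 7) = 0 + 5·6 = 30.
Check: 30 mod 7 = 2, 30 mod 5 = 0.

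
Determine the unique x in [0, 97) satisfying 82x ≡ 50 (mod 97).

82⁻¹ ≡ 84 (mod 97) because 82·84 = 6888 = 71·97 + 1.
So x ≡ 84·50 = 4200 ≡ 29 (mod 97).

29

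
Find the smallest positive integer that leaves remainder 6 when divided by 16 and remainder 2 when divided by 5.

x ≡ 2 (mod 5) gives x ∈ {2, 7, 12, 17, 22}.
The first of these with x mod 16 = 6 is 22.

22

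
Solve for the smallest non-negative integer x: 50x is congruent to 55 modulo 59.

7

50⁻¹ ≡ 13 (mod 59) because 50·13 = 650 = 11·59 + 1.
Multiplying both sides by 13: x ≡ 13·55 = 715 ≡ 7 (mod 59).
Check: 50·7 = 350 = 5·59 + 55.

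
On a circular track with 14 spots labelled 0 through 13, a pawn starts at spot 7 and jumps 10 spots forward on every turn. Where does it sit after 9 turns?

9·10 = 90.
90 − 6·14 = 6, so 90 ≡ 6 (mod 14).
(7 + 6) mod 14 = 13.

13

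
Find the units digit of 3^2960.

Powers of 3 mod 10 repeat with period 4: 3, 9, 7, 1.
2960 leaves remainder 0 on division by 4, so 3^2960 ends in 1.

1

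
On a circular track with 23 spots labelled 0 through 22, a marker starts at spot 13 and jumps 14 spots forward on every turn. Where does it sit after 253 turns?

13

253·14 = 3542.
3542 mod 23 = 0 (since 154·23 = 3542).
(13 + 0) mod 23 = 13.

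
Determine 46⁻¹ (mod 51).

46·10 = 460 = 9·51 + 1, so 46⁻¹ ≡ 10 (mod 51).

10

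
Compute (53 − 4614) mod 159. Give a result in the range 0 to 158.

4614 − 29·159 = 3, so 4614 ≡ 3 (mod 159).
(53 − 3) mod 159 = 50.

50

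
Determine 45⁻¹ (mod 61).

19

61 = 1·45 + 16
45 = 2·16 + 13
16 = 1·13 + 3
13 = 4·3 + 1
3 = 3·1 + 0
Back-substituting gives 45·19 ≡ 1 (mod 61).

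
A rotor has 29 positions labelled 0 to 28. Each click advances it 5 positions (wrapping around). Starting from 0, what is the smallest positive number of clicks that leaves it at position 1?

29 = 5·5 + 4
5 = 1·4 + 1
4 = 4·1 + 0
Back-substituting gives 5·6 ≡ 1 (mod 29).

6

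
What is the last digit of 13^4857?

The units digit of 13^n cycles with period 4: 3, 9, 7, 1, …
4857 mod 4 = 1, so the last digit matches 3^1 = 3.

3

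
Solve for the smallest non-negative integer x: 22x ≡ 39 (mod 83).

81

The inverse of 22 mod 83 is 34 (since 22·34 = 748 ≡ 1).
So x ≡ 34·39 = 1326 ≡ 81 (mod 83).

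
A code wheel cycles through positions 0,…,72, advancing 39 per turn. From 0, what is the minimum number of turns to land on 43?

39⁻¹ ≡ 15 (mod 73) because 39·15 = 585 = 8·73 + 1.
Multiplying both sides by 15: x ≡ 15·43 = 645 ≡ 61 (mod 73).

61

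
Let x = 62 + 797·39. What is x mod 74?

797·39 = 31083.
31083 = 420·74 + 3, so 31083 mod 74 = 3.
(62 + 3) mod 74 = 65.

65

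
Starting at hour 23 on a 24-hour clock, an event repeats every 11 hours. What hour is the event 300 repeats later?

11

300·11 = 3300.
3300 − 137·24 = 12, so 3300 ≡ 12 (mod 24).
(23 + 12) mod 24 = 11.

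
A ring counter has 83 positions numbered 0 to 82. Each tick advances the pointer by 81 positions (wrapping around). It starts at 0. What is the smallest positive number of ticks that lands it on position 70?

48

81⁻¹ ≡ 41 (mod 83) because 81·41 = 3321 = 40·83 + 1.
Multiplying both sides by 41: x ≡ 41·70 = 2870 ≡ 48 (mod 83).
Check: 81·48 = 3888 = 46·83 + 70.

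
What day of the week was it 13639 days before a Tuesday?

13639 = 1948·7 + 3, so 13639 mod 7 = 3.
Tuesday − 3 days → Saturday.

Saturday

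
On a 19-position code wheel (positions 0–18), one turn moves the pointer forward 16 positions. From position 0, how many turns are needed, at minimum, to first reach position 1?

19 = 1·16 + 3
16 = 5·3 + 1
3 = 3·1 + 0
Back-substituting gives 16·6 ≡ 1 (mod 19).

6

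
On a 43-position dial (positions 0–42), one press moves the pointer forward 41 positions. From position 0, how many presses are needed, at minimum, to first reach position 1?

41·21 = 861 = 20·43 + 1, so 41⁻¹ ≡ 21 (mod 43).

21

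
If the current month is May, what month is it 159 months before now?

Dividing 159 by 12 gives quotient 13 and remainder 3.
May − 3 months → February.

February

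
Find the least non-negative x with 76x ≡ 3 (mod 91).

18

76⁻¹ ≡ 6 (mod 91) because 76·6 = 456 = 5·91 + 1.
So x ≡ 6·3 = 18 ≡ 18 (mod 91).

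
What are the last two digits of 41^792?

By repeated squaring mod 100: 41^1≡41, 41^2≡81, 41^4≡61, 41^8≡21, 41^16≡41, 41^32≡81, 41^64≡61, 41^128≡21, 41^256≡41, 41^512≡81.
Since 792 = 8 + 16 + 256 + 512 in binary, 41^792 ≡ 21·41·41·81 ≡ 81 (mod 100).

81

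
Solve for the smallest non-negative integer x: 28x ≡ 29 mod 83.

The inverse of 28 mod 83 is 3 (since 28·3 = 84 ≡ 1).
So x ≡ 3·29 = 87 ≡ 4 (mod 83).
Check: 28·4 = 112 = 1·83 + 29.

4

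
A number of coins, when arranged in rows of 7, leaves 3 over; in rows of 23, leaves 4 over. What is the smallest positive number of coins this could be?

Since 23·4 ≡ 1 (mod 7), take x = 4 + 23·((3−4)·4 mod 7) = 4 + 23·3 = 73.
Check: 73 mod 7 = 3, 73 mod 23 = 4.

73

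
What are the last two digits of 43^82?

Successive squares of 43 mod 100: 43^1≡43, 43^2≡49, 43^4≡1, 43^8≡1, 43^16≡1, 43^32≡1, 43^64≡1.
Since 82 = 2 + 16 + 64 in binary, 43^82 ≡ 49·1·1 ≡ 49 (mod 100).

49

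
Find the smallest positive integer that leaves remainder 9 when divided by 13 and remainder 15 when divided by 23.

61

Since 23·4 ≡ 1 (mod 13), take x = 15 + 23·((9−15)·4 mod 13) = 15 + 23·2 = 61.
Check: 61 mod 13 = 9, 61 mod 23 = 15.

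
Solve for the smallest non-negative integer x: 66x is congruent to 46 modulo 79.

39

66⁻¹ ≡ 6 (mod 79) because 66·6 = 396 = 5·79 + 1.
So x ≡ 6·46 = 276 ≡ 39 (mod 79).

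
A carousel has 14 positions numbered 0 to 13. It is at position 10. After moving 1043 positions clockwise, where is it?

1043 − 74·14 = 7, so 1043 ≡ 7 (mod 14).
(10 + 7) mod 14 = 3.

3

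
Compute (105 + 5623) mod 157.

76

5623 − 35·157 = 128, so 5623 ≡ 128 (mod 157).
(105 + 128) mod 157 = 76.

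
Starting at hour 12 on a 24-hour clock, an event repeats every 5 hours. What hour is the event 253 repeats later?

253·5 = 1265.
1265 mod 24 = 17 (since 52·24 = 1248).
(12 + 17) mod 24 = 5.

5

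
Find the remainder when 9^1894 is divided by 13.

9

Successive squares of 9 mod 13: 9^1≡9, 9^2≡3, 9^4≡9, 9^8≡3, 9^16≡9, 9^32≡3, 9^64≡9, 9^128≡3, 9^256≡9, 9^512≡3, 9^1024≡9.
Since 1894 = 2 + 4 + 32 + 64 + 256 + 512 + 1024 in binary, 9^1894 ≡ 3·9·3·9·9·3·9 ≡ 9 (mod 13).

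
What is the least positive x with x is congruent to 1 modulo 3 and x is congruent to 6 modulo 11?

28

x ≡ 1 (mod 3) gives x ∈ {1, 4, 7, 10, 13, 16, 19, 22, …}.
The first of these with x mod 11 = 6 is 28.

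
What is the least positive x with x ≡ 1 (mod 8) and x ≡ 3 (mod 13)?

81

x ≡ 1 (mod 8) gives x ∈ {1, 9, 17, 25, 33, 41, 49, 57, …}.
The first of these with x mod 13 = 3 is 81.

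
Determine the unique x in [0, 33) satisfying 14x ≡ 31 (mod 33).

14

14⁻¹ ≡ 26 (mod 33) because 14·26 = 364 = 11·33 + 1.
So x ≡ 26·31 = 806 ≡ 14 (mod 33).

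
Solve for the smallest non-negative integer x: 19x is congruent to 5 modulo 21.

19⁻¹ ≡ 10 (mod 21) because 19·10 = 190 = 9·21 + 1.
Multiplying both sides by 10: x ≡ 10·5 = 50 ≡ 8 (mod 21).
Check: 19·8 = 152 = 7·21 + 5.

8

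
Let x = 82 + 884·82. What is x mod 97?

884·82 = 72488.
72488 = 747·97 + 29, so 72488 mod 97 = 29.
(82 + 29) mod 97 = 14.

14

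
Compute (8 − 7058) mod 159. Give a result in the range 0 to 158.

105

7058 mod 159 = 62 (since 44·159 = 6996).
(8 − 62) mod 159 = 105.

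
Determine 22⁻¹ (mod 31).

24

22·24 = 528 = 17·31 + 1, so 22⁻¹ ≡ 24 (mod 31).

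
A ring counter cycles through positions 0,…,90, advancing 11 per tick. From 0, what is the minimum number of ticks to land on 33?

The inverse of 11 mod 91 is 58 (since 11·58 = 638 ≡ 1).
Multiplying both sides by 58: x ≡ 58·33 = 1914 ≡ 3 (mod 91).

3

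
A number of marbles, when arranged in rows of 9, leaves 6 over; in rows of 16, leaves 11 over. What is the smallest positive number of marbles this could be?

123

Since 16·4 ≡ 1 (mod 9), take x = 11 + 16·((6−11)·4 mod 9) = 11 + 16·7 = 123.
Check: 123 mod 9 = 6, 123 mod 16 = 11.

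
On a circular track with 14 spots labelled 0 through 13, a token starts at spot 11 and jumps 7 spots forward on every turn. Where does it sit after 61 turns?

4

61·7 = 427.
427 − 30·14 = 7, so 427 ≡ 7 (mod 14).
(11 + 7) mod 14 = 4.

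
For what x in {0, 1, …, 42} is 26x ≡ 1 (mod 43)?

5

26⁻¹ ≡ 5 (mod 43) because 26·5 = 130 = 3·43 + 1.
So x ≡ 5·1 = 5 ≡ 5 (mod 43).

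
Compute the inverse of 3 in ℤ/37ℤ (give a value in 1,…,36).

25

3·25 = 75 = 2·37 + 1, so 3⁻¹ ≡ 25 (mod 37).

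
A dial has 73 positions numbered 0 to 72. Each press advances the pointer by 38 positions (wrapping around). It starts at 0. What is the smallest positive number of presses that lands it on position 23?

64

38⁻¹ ≡ 25 (mod 73) because 38·25 = 950 = 13·73 + 1.
So x ≡ 25·23 = 575 ≡ 64 (mod 73).
Check: 38·64 = 2432 = 33·73 + 23.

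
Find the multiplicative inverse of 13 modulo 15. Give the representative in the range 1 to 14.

7

13·7 = 91 = 6·15 + 1, so 13⁻¹ ≡ 7 (mod 15).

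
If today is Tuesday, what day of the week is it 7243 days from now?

7243 − 1034·7 = 5, so 7243 ≡ 5 (mod 7).
Tuesday + 5 days → Sunday.

Sunday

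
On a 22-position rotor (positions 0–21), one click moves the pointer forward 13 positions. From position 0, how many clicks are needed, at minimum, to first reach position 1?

13·17 = 221 = 10·22 + 1, so 13⁻¹ ≡ 17 (mod 22).

17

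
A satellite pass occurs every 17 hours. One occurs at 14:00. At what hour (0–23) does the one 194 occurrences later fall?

0

194·17 = 3298.
3298 = 137·24 + 10, so 3298 mod 24 = 10.
(14 + 10) mod 24 = 0.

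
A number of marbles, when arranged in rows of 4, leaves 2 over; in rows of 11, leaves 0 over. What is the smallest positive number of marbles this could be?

x ≡ 2 (mod 4) gives x ∈ {2, 6, 10, 14, 18, 22}.
The first of these with x mod 11 = 0 is 22.

22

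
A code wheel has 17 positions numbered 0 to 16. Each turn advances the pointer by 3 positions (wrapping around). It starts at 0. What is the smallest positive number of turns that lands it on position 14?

16

The inverse of 3 mod 17 is 6 (since 3·6 = 18 ≡ 1).
Multiplying both sides by 6: x ≡ 6·14 = 84 ≡ 16 (mod 17).
Check: 3·16 = 48 = 2·17 + 14.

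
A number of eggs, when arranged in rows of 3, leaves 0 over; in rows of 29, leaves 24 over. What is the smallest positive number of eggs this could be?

x ≡ 0 (mod 3) gives x ∈ {0, 3, 6, 9, 12, 15, 18, 21, …}.
The first of these with x mod 29 = 24 is 24.

24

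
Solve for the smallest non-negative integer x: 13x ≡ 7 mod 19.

2

13⁻¹ ≡ 3 (mod 19) because 13·3 = 39 = 2·19 + 1.
So x ≡ 3·7 = 21 ≡ 2 (mod 19).
Check: 13·2 = 26 = 1·19 + 7.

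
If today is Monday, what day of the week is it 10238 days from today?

10238 mod 7 = 4 (since 1462·7 = 10234).
Monday + 4 days → Friday.

Friday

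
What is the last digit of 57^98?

Powers of 7 mod 10 repeat with period 4: 7, 9, 3, 1.
98 leaves remainder 2 on division by 4, so 57^98 ends in 9.

9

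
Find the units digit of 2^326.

The units digit of 2^n cycles with period 4: 2, 4, 8, 6, …
326 leaves remainder 2 on division by 4, so 2^326 ends in 4.

4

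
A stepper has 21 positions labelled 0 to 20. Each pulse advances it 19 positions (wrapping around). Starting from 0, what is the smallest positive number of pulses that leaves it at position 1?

10

19·10 = 190 = 9·21 + 1, so 19⁻¹ ≡ 10 (mod 21).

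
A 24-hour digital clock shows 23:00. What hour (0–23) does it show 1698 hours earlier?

5

1698 mod 24 = 18 (since 70·24 = 1680).
(23 − 18) mod 24 = 5.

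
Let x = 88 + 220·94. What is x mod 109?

220·94 = 20680.
20680 mod 109 = 79 (since 189·109 = 20601).
(88 + 79) mod 109 = 58.

58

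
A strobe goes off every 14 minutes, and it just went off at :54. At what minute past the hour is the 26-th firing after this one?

58

26·14 = 364.
364 − 6·60 = 4, so 364 ≡ 4 (mod 60).
(54 + 4) mod 60 = 58.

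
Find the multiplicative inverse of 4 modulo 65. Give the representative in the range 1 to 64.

4·49 = 196 = 3·65 + 1, so 4⁻¹ ≡ 49 (mod 65).

49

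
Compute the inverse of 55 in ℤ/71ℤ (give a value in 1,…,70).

31

55·31 = 1705 = 24·71 + 1, so 55⁻¹ ≡ 31 (mod 71).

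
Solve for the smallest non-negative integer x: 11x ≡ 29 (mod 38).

11⁻¹ ≡ 7 (mod 38) because 11·7 = 77 = 2·38 + 1.
So x ≡ 7·29 = 203 ≡ 13 (mod 38).
Check: 11·13 = 143 = 3·38 + 29.

13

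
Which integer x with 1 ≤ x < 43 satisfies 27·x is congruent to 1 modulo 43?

8

27·8 = 216 = 5·43 + 1, so 27⁻¹ ≡ 8 (mod 43).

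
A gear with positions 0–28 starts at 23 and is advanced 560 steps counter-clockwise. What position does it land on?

14

560 mod 29 = 9 (since 19·29 = 551).
(23 − 9) mod 29 = 14.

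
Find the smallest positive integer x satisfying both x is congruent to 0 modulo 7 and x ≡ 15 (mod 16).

63

x ≡ 0 (mod 7) gives x ∈ {0, 7, 14, 21, 28, 35, 42, 49, …}.
The first of these with x mod 16 = 15 is 63.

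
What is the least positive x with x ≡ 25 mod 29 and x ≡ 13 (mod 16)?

x ≡ 13 (mod 16) gives x ∈ {13, 29, 45, 61, 77, 93, 109, 125, …}.
The first of these with x mod 29 = 25 is 141.

141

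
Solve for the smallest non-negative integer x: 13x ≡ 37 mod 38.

13⁻¹ ≡ 3 (mod 38) because 13·3 = 39 = 1·38 + 1.
Multiplying both sides by 3: x ≡ 3·37 = 111 ≡ 35 (mod 38).

35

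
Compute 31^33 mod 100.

Square-and-reduce mod 100: 31^1≡31, 31^2≡61, 31^4≡21, 31^8≡41, 31^16≡81, 31^32≡61.
Since 33 = 1 + 32 in binary, 31^33 ≡ 31·61 ≡ 91 (mod 100).

91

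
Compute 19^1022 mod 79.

51

Successive squares of 19 mod 79: 19^1≡19, 19^2≡45, 19^4≡50, 19^8≡51, 19^16≡73, 19^32≡36, 19^64≡32, 19^128≡76, 19^256≡9, 19^512≡2.
1022 = 2 + 4 + 8 + 16 + 32 + 64 + 128 + 256 + 512, so 19^1022 ≡ 45·50·51·73·36·32·76·9·2 ≡ 51 (mod 79).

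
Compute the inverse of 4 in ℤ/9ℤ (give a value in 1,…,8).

4·7 = 28 = 3·9 + 1, so 4⁻¹ ≡ 7 (mod 9).

7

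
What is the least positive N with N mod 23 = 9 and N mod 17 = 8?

x ≡ 8 (mod 17) gives x ∈ {8, 25, 42, 59, 76, 93, 110, 127, …}.
The first of these with x mod 23 = 9 is 331.

331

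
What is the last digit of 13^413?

3

The units digit of 13^n cycles with period 4: 3, 9, 7, 1, …
413 mod 4 = 1, so the last digit matches 3^1 = 3.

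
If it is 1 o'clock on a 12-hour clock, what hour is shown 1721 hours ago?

8

1721 mod 12 = 5 (since 143·12 = 1716).
1 − 5 → 8 on a 12-hour dial.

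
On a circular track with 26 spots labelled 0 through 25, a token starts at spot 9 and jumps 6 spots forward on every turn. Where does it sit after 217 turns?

11

217·6 = 1302.
Dividing 1302 by 26 gives quotient 50 and remainder 2.
(9 + 2) mod 26 = 11.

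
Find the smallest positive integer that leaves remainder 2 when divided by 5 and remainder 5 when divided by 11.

x ≡ 2 (mod 5) gives x ∈ {2, 7, 12, 17, 22, 27}.
The first of these with x mod 11 = 5 is 27.

27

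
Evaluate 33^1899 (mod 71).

By repeated squaring mod 71: 33^1≡33, 33^2≡24, 33^4≡8, 33^8≡64, 33^16≡49, 33^32≡58, 33^64≡27, 33^128≡19, 33^256≡6, 33^512≡36, 33^1024≡18.
1899 = 1 + 2 + 8 + 32 + 64 + 256 + 512 + 1024, so 33^1899 ≡ 33·24·64·58·27·6·36·18 ≡ 53 (mod 71).

53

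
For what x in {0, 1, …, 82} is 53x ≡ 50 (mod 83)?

26

The inverse of 53 mod 83 is 47 (since 53·47 = 2491 ≡ 1).
So x ≡ 47·50 = 2350 ≡ 26 (mod 83).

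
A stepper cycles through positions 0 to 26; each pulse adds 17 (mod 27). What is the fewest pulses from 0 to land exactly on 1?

8

17·8 = 136 = 5·27 + 1, so 17⁻¹ ≡ 8 (mod 27).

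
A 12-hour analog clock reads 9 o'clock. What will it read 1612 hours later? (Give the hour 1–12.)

1

1612 = 134·12 + 4, so 1612 mod 12 = 4.
9 + 4 → 1 on a 12-hour dial.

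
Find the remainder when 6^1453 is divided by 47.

By repeated squaring mod 47: 6^1≡6, 6^2≡36, 6^4≡27, 6^8≡24, 6^16≡12, 6^32≡3, 6^64≡9, 6^128≡34, 6^256≡28, 6^512≡32, 6^1024≡37.
1453 = 1 + 4 + 8 + 32 + 128 + 256 + 1024, so 6^1453 ≡ 6·27·24·3·34·28·37 ≡ 27 (mod 47).

27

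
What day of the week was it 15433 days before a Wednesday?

Friday

15433 mod 7 = 5 (since 2204·7 = 15428).
Wednesday − 5 days → Friday.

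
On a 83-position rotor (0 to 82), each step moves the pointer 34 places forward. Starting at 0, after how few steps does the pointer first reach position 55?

34⁻¹ ≡ 22 (mod 83) because 34·22 = 748 = 9·83 + 1.
Multiplying both sides by 22: x ≡ 22·55 = 1210 ≡ 48 (mod 83).

48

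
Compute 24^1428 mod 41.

Square-and-reduce mod 41: 24^1≡24, 24^2≡2, 24^4≡4, 24^8≡16, 24^16≡10, 24^32≡18, 24^64≡37, 24^128≡16, 24^256≡10, 24^512≡18, 24^1024≡37.
Since 1428 = 4 + 16 + 128 + 256 + 1024 in binary, 24^1428 ≡ 4·10·16·10·37 ≡ 25 (mod 41).

25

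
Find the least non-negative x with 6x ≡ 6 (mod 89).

The inverse of 6 mod 89 is 15 (since 6·15 = 90 ≡ 1).
Multiplying both sides by 15: x ≡ 15·6 = 90 ≡ 1 (mod 89).

1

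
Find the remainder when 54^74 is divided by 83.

78

By repeated squaring mod 83: 54^1≡54, 54^2≡11, 54^4≡38, 54^8≡33, 54^16≡10, 54^32≡17, 54^64≡40.
Since 74 = 2 + 8 + 64 in binary, 54^74 ≡ 11·33·40 ≡ 78 (mod 83).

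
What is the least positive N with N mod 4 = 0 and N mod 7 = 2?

x ≡ 0 (mod 4) gives x ∈ {0, 4, 8, 12, 16}.
The first of these with x mod 7 = 2 is 16.

16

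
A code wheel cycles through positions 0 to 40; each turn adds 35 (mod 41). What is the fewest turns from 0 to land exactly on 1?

41 = 1·35 + 6
35 = 5·6 + 5
6 = 1·5 + 1
5 = 5·1 + 0
Back-substituting gives 35·34 ≡ 1 (mod 41).

34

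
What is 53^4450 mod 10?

9

The units digit of 53^n cycles with period 4: 3, 9, 7, 1, …
4450 leaves remainder 2 on division by 4, so 53^4450 ends in 9.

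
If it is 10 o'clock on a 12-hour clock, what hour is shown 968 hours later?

968 mod 12 = 8 (since 80·12 = 960).
10 + 8 → 6 on a 12-hour dial.

6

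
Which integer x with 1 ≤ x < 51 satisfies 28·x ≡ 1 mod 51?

28·31 = 868 = 17·51 + 1, so 28⁻¹ ≡ 31 (mod 51).

31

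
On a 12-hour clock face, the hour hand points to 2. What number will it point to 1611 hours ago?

11

1611 mod 12 = 3 (since 134·12 = 1608).
2 − 3 → 11 on a 12-hour dial.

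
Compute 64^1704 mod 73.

1

By repeated squaring mod 73: 64^1≡64, 64^2≡8, 64^4≡64, 64^8≡8, 64^16≡64, 64^32≡8, 64^64≡64, 64^128≡8, 64^256≡64, 64^512≡8, 64^1024≡64.
1704 = 8 + 32 + 128 + 512 + 1024, so 64^1704 ≡ 8·8·8·8·64 ≡ 1 (mod 73).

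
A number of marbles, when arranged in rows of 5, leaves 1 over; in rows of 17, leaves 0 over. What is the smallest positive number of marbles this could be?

51

Since 17·3 ≡ 1 (mod 5), take x = 0 + 17·((1−0)·3 mod 5) = 0 + 17·3 = 51.
Check: 51 mod 5 = 1, 51 mod 17 = 0.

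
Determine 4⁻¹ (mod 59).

15

59 = 14·4 + 3
4 = 1·3 + 1
3 = 3·1 + 0
Back-substituting gives 4·15 ≡ 1 (mod 59).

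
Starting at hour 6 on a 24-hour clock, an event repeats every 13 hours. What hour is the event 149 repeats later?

23

149·13 = 1937.
1937 − 80·24 = 17, so 1937 ≡ 17 (mod 24).
(6 + 17) mod 24 = 23.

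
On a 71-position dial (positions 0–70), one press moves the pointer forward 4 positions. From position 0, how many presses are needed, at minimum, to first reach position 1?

71 = 17·4 + 3
4 = 1·3 + 1
3 = 3·1 + 0
Back-substituting gives 4·18 ≡ 1 (mod 71).

18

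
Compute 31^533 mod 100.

By repeated squaring mod 100: 31^1≡31, 31^2≡61, 31^4≡21, 31^8≡41, 31^16≡81, 31^32≡61, 31^64≡21, 31^128≡41, 31^256≡81, 31^512≡61.
533 = 1 + 4 + 16 + 512, so 31^533 ≡ 31·21·81·61 ≡ 91 (mod 100).

91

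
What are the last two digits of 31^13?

Square-and-reduce mod 100: 31^1≡31, 31^2≡61, 31^4≡21, 31^8≡41.
13 = 1 + 4 + 8, so 31^13 ≡ 31·21·41 ≡ 91 (mod 100).

91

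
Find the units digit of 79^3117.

Last digits of 9^n: 9, 1 (period 2).
3117 leaves remainder 1 on division by 2, so 79^3117 ends in 9.

9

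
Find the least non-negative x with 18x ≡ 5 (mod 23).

18⁻¹ ≡ 9 (mod 23) because 18·9 = 162 = 7·23 + 1.
Multiplying both sides by 9: x ≡ 9·5 = 45 ≡ 22 (mod 23).

22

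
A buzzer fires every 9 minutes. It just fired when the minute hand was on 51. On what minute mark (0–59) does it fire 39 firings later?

42

39·9 = 351.
351 mod 60 = 51 (since 5·60 = 300).
(51 + 51) mod 60 = 42.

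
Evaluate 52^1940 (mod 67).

40

Successive squares of 52 mod 67: 52^1≡52, 52^2≡24, 52^4≡40, 52^8≡59, 52^16≡64, 52^32≡9, 52^64≡14, 52^128≡62, 52^256≡25, 52^512≡22, 52^1024≡15.
Since 1940 = 4 + 16 + 128 + 256 + 512 + 1024 in binary, 52^1940 ≡ 40·64·62·25·22·15 ≡ 40 (mod 67).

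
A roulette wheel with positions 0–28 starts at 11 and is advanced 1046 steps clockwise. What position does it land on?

13

1046 = 36·29 + 2, so 1046 mod 29 = 2.
(11 + 2) mod 29 = 13.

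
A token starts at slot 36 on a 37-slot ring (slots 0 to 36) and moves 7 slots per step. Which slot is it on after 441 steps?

441·7 = 3087.
3087 − 83·37 = 16, so 3087 ≡ 16 (mod 37).
(36 + 16) mod 37 = 15.

15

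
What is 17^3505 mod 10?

Last digits of 7^n: 7, 9, 3, 1 (period 4).
3505 mod 4 = 1, so the last digit matches 7^1 = 7.

7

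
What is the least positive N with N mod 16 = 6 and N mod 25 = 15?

390

Since 25·9 ≡ 1 (mod 16), take x = 15 + 25·((6−15)·9 mod 16) = 15 + 25·15 = 390.
Check: 390 mod 16 = 6, 390 mod 25 = 15.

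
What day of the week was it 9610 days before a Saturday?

Sunday

9610 mod 7 = 6 (since 1372·7 = 9604).
Saturday − 6 days → Sunday.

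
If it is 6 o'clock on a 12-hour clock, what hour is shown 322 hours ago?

8

322 mod 12 = 10 (since 26·12 = 312).
6 − 10 → 8 on a 12-hour dial.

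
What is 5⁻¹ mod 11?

9

11 = 2·5 + 1
5 = 5·1 + 0
Back-substituting gives 5·9 ≡ 1 (mod 11).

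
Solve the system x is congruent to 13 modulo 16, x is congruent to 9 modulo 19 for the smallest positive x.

Since 19·11 ≡ 1 (mod 16), take x = 9 + 19·((13−9)·11 mod 16) = 9 + 19·12 = 237.
Check: 237 mod 16 = 13, 237 mod 19 = 9.

237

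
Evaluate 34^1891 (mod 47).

7

By repeated squaring mod 47: 34^1≡34, 34^2≡28, 34^4≡32, 34^8≡37, 34^16≡6, 34^32≡36, 34^64≡27, 34^128≡24, 34^256≡12, 34^512≡3, 34^1024≡9.
Since 1891 = 1 + 2 + 32 + 64 + 256 + 512 + 1024 in binary, 34^1891 ≡ 34·28·36·27·12·3·9 ≡ 7 (mod 47).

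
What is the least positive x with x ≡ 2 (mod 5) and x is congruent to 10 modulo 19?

x ≡ 2 (mod 5) gives x ∈ {2, 7, 12, 17, 22, 27, 32, 37, …}.
The first of these with x mod 19 = 10 is 67.

67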